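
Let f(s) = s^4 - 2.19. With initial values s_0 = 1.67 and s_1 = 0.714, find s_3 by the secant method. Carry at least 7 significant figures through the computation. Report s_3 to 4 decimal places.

1.5204

Secant update: s_(k+1) = s_k − f(s_k)·(s_k − s_(k-1))/(f(s_k) − f(s_(k-1))).
f(s_0) = 5.587963, f(s_1) = -1.930108
s_2 = 0.714000 - (-1.930108)·(0.714000 - 1.670000)/(-1.930108 - (5.587963)) = 0.959433; f(s_2) = -1.342658
s_3 = 0.959433 - (-1.342658)·(0.959433 - 0.714000)/(-1.342658 - (-1.930108)) = 1.520387; f(s_3) = 3.153393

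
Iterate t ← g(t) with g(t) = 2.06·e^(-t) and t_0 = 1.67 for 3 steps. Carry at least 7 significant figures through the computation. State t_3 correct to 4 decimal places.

0.5091

t_1 = g(1.670000) = 0.387789
t_2 = g(0.387789) = 1.397824
t_3 = g(1.397824) = 0.509096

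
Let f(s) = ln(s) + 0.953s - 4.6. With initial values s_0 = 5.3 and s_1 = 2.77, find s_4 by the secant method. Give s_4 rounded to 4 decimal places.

3.5095

f(s_0) = 2.118607, f(s_1) = -0.941343
s_2 = 2.770000 - (-0.941343)·(2.770000 - 5.300000)/(-0.941343 - (2.118607)) = 3.548313; f(s_2) = 0.048014
s_3 = 3.548313 - (0.048014)·(3.548313 - 2.770000)/(0.048014 - (-0.941343)) = 3.510541; f(s_3) = 0.001315
s_4 = 3.510541 - (0.001315)·(3.510541 - 3.548313)/(0.001315 - (0.048014)) = 3.509477; f(s_4) = -0.000002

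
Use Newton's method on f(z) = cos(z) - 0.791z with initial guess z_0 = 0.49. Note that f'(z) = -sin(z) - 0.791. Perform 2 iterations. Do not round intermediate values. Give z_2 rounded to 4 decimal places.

z_0 = 0.490000: f = 0.494743, f' = -1.261626 → z_1 = 0.490000 - (0.494743)/(-1.261626) = 0.882147
z_1 = 0.882147: f = -0.062283, f' = -1.563105 → z_2 = 0.882147 - (-0.062283)/(-1.563105) = 0.842301

0.8423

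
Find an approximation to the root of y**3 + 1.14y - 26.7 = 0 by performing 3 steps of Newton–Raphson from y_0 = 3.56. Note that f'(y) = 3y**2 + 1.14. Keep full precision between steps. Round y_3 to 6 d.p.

y_0 = 3.560000: f = 22.476416, f' = 39.160800 → y_1 = 3.560000 - (22.476416)/(39.160800) = 2.986048
y_1 = 2.986048: f = 3.329142, f' = 27.889450 → y_2 = 2.986048 - (3.329142)/(27.889450) = 2.866679
y_2 = 2.866679: f = 0.125944, f' = 25.793543 → y_3 = 2.866679 - (0.125944)/(25.793543) = 2.861796

2.861796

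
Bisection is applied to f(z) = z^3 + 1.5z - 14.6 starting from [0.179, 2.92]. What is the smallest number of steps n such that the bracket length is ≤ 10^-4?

15

Initial width b − a = 2.92 − 0.179 = 2.741000.
After n steps the width is (b−a)/2^n; need (b−a)/2^n ≤ 10^-4.
So n ≥ log₂(2.741000/10^-4) = log₂(27410.0000) ≈ 14.7424.
Hence n = 15.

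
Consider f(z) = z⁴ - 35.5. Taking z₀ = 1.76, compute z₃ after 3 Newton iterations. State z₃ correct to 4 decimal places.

2.4487

f'(z) = 4z³
z_0 = 1.760000: f = -25.904874, f' = 21.807104 → z_1 = 1.760000 - (-25.904874)/(21.807104) = 2.947910
z_1 = 2.947910: f = 40.019101, f' = 102.471383 → z_2 = 2.947910 - (40.019101)/(102.471383) = 2.557371
z_2 = 2.557371: f = 7.273488, f' = 66.902291 → z_3 = 2.557371 - (7.273488)/(66.902291) = 2.448653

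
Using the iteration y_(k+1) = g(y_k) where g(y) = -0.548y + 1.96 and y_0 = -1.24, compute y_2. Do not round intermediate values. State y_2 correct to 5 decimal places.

y_1 = g(-1.240000) = 2.639520
y_2 = g(2.639520) = 0.513543

0.51354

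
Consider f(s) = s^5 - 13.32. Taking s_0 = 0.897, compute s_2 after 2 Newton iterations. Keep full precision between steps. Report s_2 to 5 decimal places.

3.87092

f'(s) = 5s^4
s_0 = 0.897000: f = -12.739286, f' = 3.236978 → s_1 = 0.897000 - (-12.739286)/(3.236978) = 4.832549
s_1 = 4.832549: f = 2622.290897, f' = 2726.936594 → s_2 = 4.832549 - (2622.290897)/(2726.936594) = 3.870924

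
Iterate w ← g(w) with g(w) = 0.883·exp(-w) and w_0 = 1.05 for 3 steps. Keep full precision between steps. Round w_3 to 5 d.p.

0.46176

w_1 = g(1.050000) = 0.308995
w_2 = g(0.308995) = 0.648285
w_3 = g(0.648285) = 0.461758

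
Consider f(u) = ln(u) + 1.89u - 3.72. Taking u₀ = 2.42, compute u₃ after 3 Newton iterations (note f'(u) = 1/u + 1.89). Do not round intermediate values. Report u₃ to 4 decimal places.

1.6905

u_0 = 2.420000: f = 1.737568, f' = 2.303223 → u_1 = 2.420000 - (1.737568)/(2.303223) = 1.665593
u_1 = 1.665593: f = -0.061848, f' = 2.490387 → u_2 = 1.665593 - (-0.061848)/(2.490387) = 1.690428
u_2 = 1.690428: f = -0.000110, f' = 2.481566 → u_3 = 1.690428 - (-0.000110)/(2.481566) = 1.690472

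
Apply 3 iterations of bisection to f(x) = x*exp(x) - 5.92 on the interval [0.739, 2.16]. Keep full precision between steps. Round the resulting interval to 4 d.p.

f(0.739000) = -4.372652, f(2.160000) = 12.809657 (opposite signs)
step 1: m = 1.449500, f(m) = 0.256296 > 0 → root in [0.739000, 1.449500]
step 2: m = 1.094250, f(m) = -2.651539 < 0 → root in [1.094250, 1.449500]
step 3: m = 1.271875, f(m) = -1.382541 < 0 → root in [1.271875, 1.449500]

[1.2719, 1.4495]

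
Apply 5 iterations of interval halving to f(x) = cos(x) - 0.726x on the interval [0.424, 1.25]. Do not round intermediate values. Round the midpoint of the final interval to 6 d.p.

0.875719

f(0.424000) = 0.603627, f(1.250000) = -0.592178 (opposite signs)
step 1: m = 0.837000, f(m) = 0.062032 > 0 → root in [0.837000, 1.250000]
step 2: m = 1.043500, f(m) = -0.254382 < 0 → root in [0.837000, 1.043500]
step 3: m = 0.940250, f(m) = -0.093035 < 0 → root in [0.837000, 0.940250]
step 4: m = 0.888625, f(m) = -0.014662 < 0 → root in [0.837000, 0.888625]
step 5: m = 0.862812, f(m) = 0.023902 > 0 → root in [0.862812, 0.888625]
Midpoint of [0.862812, 0.888625] = 0.875719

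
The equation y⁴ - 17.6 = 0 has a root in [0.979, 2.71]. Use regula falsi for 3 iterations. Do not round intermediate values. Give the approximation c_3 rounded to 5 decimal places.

False-position update: c = (a·f(b) − b·f(a))/(f(b) − f(a)); replace the endpoint whose sign matches f(c).
f(0.979000) = -16.681391, f(2.710000) = 36.335805
step 1: c = 1.523644, f(c) = -12.210682 < 0 → new bracket [1.523644, 2.710000]
step 2: c = 1.822043, f(c) = -6.578665 < 0 → new bracket [1.822043, 2.710000]
step 3: c = 1.958164, f(c) = -2.897328 < 0 → new bracket [1.958164, 2.710000]

1.95816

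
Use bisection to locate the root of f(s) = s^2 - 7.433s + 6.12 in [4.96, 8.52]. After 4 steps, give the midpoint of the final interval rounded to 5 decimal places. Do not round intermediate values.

6.40625

f(4.960000) = -6.146080, f(8.520000) = 15.381240 (opposite signs)
step 1: m = 6.740000, f(m) = 1.449180 > 0 → root in [4.960000, 6.740000]
step 2: m = 5.850000, f(m) = -3.140550 < 0 → root in [5.850000, 6.740000]
step 3: m = 6.295000, f(m) = -1.043710 < 0 → root in [6.295000, 6.740000]
step 4: m = 6.517500, f(m) = 0.153229 > 0 → root in [6.295000, 6.517500]
Midpoint of [6.295000, 6.517500] = 6.406250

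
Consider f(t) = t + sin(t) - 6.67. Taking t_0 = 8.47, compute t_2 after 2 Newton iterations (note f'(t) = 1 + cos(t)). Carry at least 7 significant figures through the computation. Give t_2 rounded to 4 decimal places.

12.5476

t_0 = 8.470000: f = 2.616185, f' = 0.422210 → t_1 = 8.470000 - (2.616185)/(0.422210) = 2.273592
t_1 = 2.273592: f = -3.633370, f' = 0.353647 → t_2 = 2.273592 - (-3.633370)/(0.353647) = 12.547604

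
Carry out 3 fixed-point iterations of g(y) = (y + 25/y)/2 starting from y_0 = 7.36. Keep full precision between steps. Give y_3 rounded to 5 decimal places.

5.00002

y_1 = g(7.360000) = 5.378370
y_2 = g(5.378370) = 5.013309
y_3 = g(5.013309) = 5.000018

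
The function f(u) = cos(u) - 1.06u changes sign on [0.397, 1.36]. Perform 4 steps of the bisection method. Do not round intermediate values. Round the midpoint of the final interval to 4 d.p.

0.7280

f(0.397000) = 0.501405, f(1.360000) = -1.232361 (opposite signs)
step 1: m = 0.878500, f(m) = -0.292903 < 0 → root in [0.397000, 0.878500]
step 2: m = 0.637750, f(m) = 0.127422 > 0 → root in [0.637750, 0.878500]
step 3: m = 0.758125, f(m) = -0.077486 < 0 → root in [0.637750, 0.758125]
step 4: m = 0.697938, f(m) = 0.026356 > 0 → root in [0.697938, 0.758125]
Midpoint of [0.697938, 0.758125] = 0.728031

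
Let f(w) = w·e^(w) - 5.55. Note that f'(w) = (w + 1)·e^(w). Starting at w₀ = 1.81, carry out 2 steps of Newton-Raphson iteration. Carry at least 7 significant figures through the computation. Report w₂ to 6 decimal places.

Newton update: w ← w − f(w)/f'(w).
w_0 = 1.810000: f = 5.509910, f' = 17.170357 → w_1 = 1.810000 - (5.509910)/(17.170357) = 1.489103
w_1 = 1.489103: f = 1.051372, f' = 11.034491 → w_2 = 1.489103 - (1.051372)/(11.034491) = 1.393823

1.393823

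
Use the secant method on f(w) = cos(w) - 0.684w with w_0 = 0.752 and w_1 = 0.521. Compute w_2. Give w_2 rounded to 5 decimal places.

0.92110

Secant update: w_(k+1) = w_k − f(w_k)·(w_k − w_(k-1))/(f(w_k) − f(w_(k-1))).
f(w_0) = 0.215956, f(w_1) = 0.510958
w_2 = 0.521000 - (0.510958)·(0.521000 - 0.752000)/(0.510958 - (0.215956)) = 0.921104; f(w_2) = -0.025093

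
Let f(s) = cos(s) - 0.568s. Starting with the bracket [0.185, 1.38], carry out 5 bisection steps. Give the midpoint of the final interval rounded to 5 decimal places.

0.98789

f(0.185000) = 0.877856, f(1.380000) = -0.594199 (opposite signs)
step 1: m = 0.782500, f(m) = 0.264693 > 0 → root in [0.782500, 1.380000]
step 2: m = 1.081250, f(m) = -0.143924 < 0 → root in [0.782500, 1.081250]
step 3: m = 0.931875, f(m) = 0.067025 > 0 → root in [0.931875, 1.081250]
step 4: m = 1.006562, f(m) = -0.036959 < 0 → root in [0.931875, 1.006562]
step 5: m = 0.969219, f(m) = 0.015428 > 0 → root in [0.969219, 1.006562]
Midpoint of [0.969219, 1.006562] = 0.987891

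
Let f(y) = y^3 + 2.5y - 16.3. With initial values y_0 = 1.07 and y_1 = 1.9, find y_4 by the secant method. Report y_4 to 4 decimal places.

f(y_0) = -12.399957, f(y_1) = -4.691000
y_2 = 1.900000 - (-4.691000)·(1.900000 - 1.070000)/(-4.691000 - (-12.399957)) = 2.405066; f(y_2) = 3.624385
y_3 = 2.405066 - (3.624385)·(2.405066 - 1.900000)/(3.624385 - (-4.691000)) = 2.184925; f(y_3) = -0.407075
y_4 = 2.184925 - (-0.407075)·(2.184925 - 2.405066)/(-0.407075 - (3.624385)) = 2.207154; f(y_4) = -0.029903

2.2072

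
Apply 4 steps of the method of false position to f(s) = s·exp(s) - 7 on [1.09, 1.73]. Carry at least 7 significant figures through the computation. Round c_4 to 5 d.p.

1.52418

f(1.090000) = -3.758041, f(1.730000) = 2.758331
step 1: c = 1.459093, f(c) = -0.722902 < 0 → new bracket [1.459093, 1.730000]
step 2: c = 1.515349, f(c) = -0.103638 < 0 → new bracket [1.515349, 1.730000]
step 3: c = 1.523122, f(c) = -0.014173 < 0 → new bracket [1.523122, 1.730000]
step 4: c = 1.524179, f(c) = -0.001925 < 0 → new bracket [1.524179, 1.730000]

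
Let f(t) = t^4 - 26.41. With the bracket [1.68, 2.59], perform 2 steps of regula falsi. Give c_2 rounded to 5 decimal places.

False-position update: c = (a·f(b) − b·f(a))/(f(b) − f(a)); replace the endpoint whose sign matches f(c).
f(1.680000) = -18.444058, f(2.590000) = 18.588606
step 1: c = 2.133224, f(c) = -5.701632 < 0 → new bracket [2.133224, 2.590000]
step 2: c = 2.240443, f(c) = -1.213779 < 0 → new bracket [2.240443, 2.590000]

2.24044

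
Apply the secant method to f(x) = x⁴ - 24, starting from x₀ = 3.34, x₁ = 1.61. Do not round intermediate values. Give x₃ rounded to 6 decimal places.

2.430006

f(x_0) = 100.447411, f(x_1) = -17.281018
x_2 = 1.610000 - (-17.281018)·(1.610000 - 3.340000)/(-17.281018 - (100.447411)) = 1.863942; f(x_2) = -11.929387
x_3 = 1.863942 - (-11.929387)·(1.863942 - 1.610000)/(-11.929387 - (-17.281018)) = 2.430006; f(x_3) = 10.868213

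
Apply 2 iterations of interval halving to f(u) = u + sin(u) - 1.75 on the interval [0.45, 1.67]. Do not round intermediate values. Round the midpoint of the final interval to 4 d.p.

0.9075

f(0.450000) = -0.865034, f(1.670000) = 0.915083 (opposite signs)
step 1: m = 1.060000, f(m) = 0.182355 > 0 → root in [0.450000, 1.060000]
step 2: m = 0.755000, f(m) = -0.309711 < 0 → root in [0.755000, 1.060000]
Midpoint of [0.755000, 1.060000] = 0.907500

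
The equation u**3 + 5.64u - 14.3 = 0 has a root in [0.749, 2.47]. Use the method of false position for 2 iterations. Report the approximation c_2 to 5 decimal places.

1.62150

False-position update: c = (a·f(b) − b·f(a))/(f(b) − f(a)); replace the endpoint whose sign matches f(c).
f(0.749000) = -9.655450, f(2.470000) = 14.700023
step 1: c = 1.431271, f(c) = -3.295622 < 0 → new bracket [1.431271, 2.470000]
step 2: c = 1.621498, f(c) = -0.891419 < 0 → new bracket [1.621498, 2.470000]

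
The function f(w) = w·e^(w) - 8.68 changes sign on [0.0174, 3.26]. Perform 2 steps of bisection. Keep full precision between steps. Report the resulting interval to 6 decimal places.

[1.638700, 2.449350]

f(0.017400) = -8.662295, f(3.260000) = 76.241491 (opposite signs)
step 1: m = 1.638700, f(m) = -0.243199 < 0 → root in [1.638700, 3.260000]
step 2: m = 2.449350, f(m) = 19.685473 > 0 → root in [1.638700, 2.449350]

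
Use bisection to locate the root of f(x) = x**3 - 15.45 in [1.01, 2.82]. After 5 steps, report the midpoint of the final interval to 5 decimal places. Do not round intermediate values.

2.50891

f(1.010000) = -14.419699, f(2.820000) = 6.975768 (opposite signs)
step 1: m = 1.915000, f(m) = -8.427264 < 0 → root in [1.915000, 2.820000]
step 2: m = 2.367500, f(m) = -2.180029 < 0 → root in [2.367500, 2.820000]
step 3: m = 2.593750, f(m) = 1.999554 > 0 → root in [2.367500, 2.593750]
step 4: m = 2.480625, f(m) = -0.185473 < 0 → root in [2.480625, 2.593750]
step 5: m = 2.537187, f(m) = 0.882689 > 0 → root in [2.480625, 2.537187]
Midpoint of [2.480625, 2.537187] = 2.508906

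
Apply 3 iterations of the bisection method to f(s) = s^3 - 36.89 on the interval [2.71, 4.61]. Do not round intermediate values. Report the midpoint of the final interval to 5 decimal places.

3.30375

f(2.710000) = -16.987489, f(4.610000) = 61.082181 (opposite signs)
step 1: m = 3.660000, f(m) = 12.137896 > 0 → root in [2.710000, 3.660000]
step 2: m = 3.185000, f(m) = -4.580643 < 0 → root in [3.185000, 3.660000]
step 3: m = 3.422500, f(m) = 3.199475 > 0 → root in [3.185000, 3.422500]
Midpoint of [3.185000, 3.422500] = 3.303750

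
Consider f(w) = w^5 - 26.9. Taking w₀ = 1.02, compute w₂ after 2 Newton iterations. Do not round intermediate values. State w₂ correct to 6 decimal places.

4.633830

f'(w) = 5w⁴
w_0 = 1.020000: f = -25.795919, f' = 5.412161 → w_1 = 1.020000 - (-25.795919)/(5.412161) = 5.786288
w_1 = 5.786288: f = 6459.449962, f' = 5604.931454 → w_2 = 5.786288 - (6459.449962)/(5604.931454) = 4.633830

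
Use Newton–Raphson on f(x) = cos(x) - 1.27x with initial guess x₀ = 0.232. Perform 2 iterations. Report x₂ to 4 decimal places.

f'(x) = -sin(x) - 1.27
x_0 = 0.232000: f = 0.678568, f' = -1.499924 → x_1 = 0.232000 - (0.678568)/(-1.499924) = 0.684402
x_1 = 0.684402: f = -0.094393, f' = -1.902210 → x_2 = 0.684402 - (-0.094393)/(-1.902210) = 0.634779

0.6348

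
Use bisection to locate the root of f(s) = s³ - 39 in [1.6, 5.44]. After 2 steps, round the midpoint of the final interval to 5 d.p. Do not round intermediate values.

f(1.600000) = -34.904000, f(5.440000) = 121.989184 (opposite signs)
step 1: m = 3.520000, f(m) = 4.614208 > 0 → root in [1.600000, 3.520000]
step 2: m = 2.560000, f(m) = -22.222784 < 0 → root in [2.560000, 3.520000]
Midpoint of [2.560000, 3.520000] = 3.040000

3.04000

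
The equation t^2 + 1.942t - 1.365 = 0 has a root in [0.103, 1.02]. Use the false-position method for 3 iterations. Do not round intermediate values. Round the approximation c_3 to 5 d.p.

0.54689

f(0.103000) = -1.154365, f(1.020000) = 1.656240
step 1: c = 0.479628, f(c) = -0.203519 < 0 → new bracket [0.479628, 1.020000]
step 2: c = 0.538763, f(c) = -0.028458 < 0 → new bracket [0.538763, 1.020000]
step 3: c = 0.546892, f(c) = -0.003846 < 0 → new bracket [0.546892, 1.020000]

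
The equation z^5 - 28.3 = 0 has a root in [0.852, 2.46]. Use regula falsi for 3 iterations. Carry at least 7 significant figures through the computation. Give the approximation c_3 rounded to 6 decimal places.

1.821906

f(0.852000) = -27.851050, f(2.460000) = 61.789782
step 1: c = 1.351599, f(c) = -23.789345 < 0 → new bracket [1.351599, 2.460000]
step 2: c = 1.659713, f(c) = -15.705954 < 0 → new bracket [1.659713, 2.460000]
step 3: c = 1.821906, f(c) = -8.226176 < 0 → new bracket [1.821906, 2.460000]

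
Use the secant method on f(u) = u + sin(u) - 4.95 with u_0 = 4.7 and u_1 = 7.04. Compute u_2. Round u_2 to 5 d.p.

5.42639

f(u_0) = -1.249923, f(u_1) = 2.776609
u_2 = 7.040000 - (2.776609)·(7.040000 - 4.700000)/(2.776609 - (-1.249923)) = 5.426387; f(u_2) = -0.279363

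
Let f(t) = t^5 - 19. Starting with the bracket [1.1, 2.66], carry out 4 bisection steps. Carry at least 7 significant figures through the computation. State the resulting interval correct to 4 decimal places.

f(1.100000) = -17.389490, f(2.660000) = 114.170547 (opposite signs)
step 1: m = 1.880000, f(m) = 4.484929 > 0 → root in [1.100000, 1.880000]
step 2: m = 1.490000, f(m) = -11.656022 < 0 → root in [1.490000, 1.880000]
step 3: m = 1.685000, f(m) = -5.416880 < 0 → root in [1.685000, 1.880000]
step 4: m = 1.782500, f(m) = -1.005172 < 0 → root in [1.782500, 1.880000]

[1.7825, 1.8800]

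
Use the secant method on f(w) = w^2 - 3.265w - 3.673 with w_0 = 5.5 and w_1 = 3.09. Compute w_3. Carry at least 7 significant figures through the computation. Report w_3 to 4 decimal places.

4.2269

Secant update: w_(k+1) = w_k − f(w_k)·(w_k − w_(k-1))/(f(w_k) − f(w_(k-1))).
f(w_0) = 8.619500, f(w_1) = -4.213750
w_2 = 3.090000 - (-4.213750)·(3.090000 - 5.500000)/(-4.213750 - (8.619500)) = 3.881315; f(w_2) = -1.280889
w_3 = 3.881315 - (-1.280889)·(3.881315 - 3.090000)/(-1.280889 - (-4.213750)) = 4.226911; f(w_3) = 0.392912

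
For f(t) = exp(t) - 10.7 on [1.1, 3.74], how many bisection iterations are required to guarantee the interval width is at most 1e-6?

Initial width b − a = 3.74 − 1.1 = 2.640000.
After n steps the width is (b−a)/2^n; need (b−a)/2^n ≤ 1e-6.
So n ≥ log₂(2.640000/1e-6) = log₂(2640000.0000) ≈ 21.3321.
Hence n = 22.

22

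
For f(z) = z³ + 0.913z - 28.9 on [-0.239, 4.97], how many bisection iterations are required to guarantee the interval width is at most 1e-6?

23

Initial width b − a = 4.97 − -0.239 = 5.209000.
After n steps the width is (b−a)/2^n; need (b−a)/2^n ≤ 1e-6.
So n ≥ log₂(5.209000/1e-6) = log₂(5209000.0000) ≈ 22.3126.
Hence n = 23.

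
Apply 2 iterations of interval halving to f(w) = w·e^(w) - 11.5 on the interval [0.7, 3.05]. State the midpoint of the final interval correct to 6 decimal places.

f(0.700000) = -10.090373, f(3.050000) = 52.901800 (opposite signs)
step 1: m = 1.875000, f(m) = 0.726536 > 0 → root in [0.700000, 1.875000]
step 2: m = 1.287500, f(m) = -6.834466 < 0 → root in [1.287500, 1.875000]
Midpoint of [1.287500, 1.875000] = 1.581250

1.581250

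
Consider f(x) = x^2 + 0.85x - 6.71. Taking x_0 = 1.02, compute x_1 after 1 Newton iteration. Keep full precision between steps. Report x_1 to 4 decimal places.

f'(x) = 2x + 0.85
x_0 = 1.020000: f = -4.802600, f' = 2.890000 → x_1 = 1.020000 - (-4.802600)/(2.890000) = 2.681799

2.6818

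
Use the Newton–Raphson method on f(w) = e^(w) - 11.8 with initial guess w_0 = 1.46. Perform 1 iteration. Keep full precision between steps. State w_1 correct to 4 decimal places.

3.2004

f'(w) = e^(w)
w_0 = 1.460000: f = -7.494040, f' = 4.305960 → w_1 = 1.460000 - (-7.494040)/(4.305960) = 3.200388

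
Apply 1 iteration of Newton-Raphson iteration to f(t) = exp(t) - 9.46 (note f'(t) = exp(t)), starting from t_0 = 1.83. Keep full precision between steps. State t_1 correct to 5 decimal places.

t_0 = 1.830000: f = -3.226113, f' = 6.233887 → t_1 = 1.830000 - (-3.226113)/(6.233887) = 2.347512

2.34751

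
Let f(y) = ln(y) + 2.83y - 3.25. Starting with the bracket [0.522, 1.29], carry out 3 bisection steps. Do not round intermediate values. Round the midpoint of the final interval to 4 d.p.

f(0.522000) = -2.422828, f(1.290000) = 0.655342 (opposite signs)
step 1: m = 0.906000, f(m) = -0.784736 < 0 → root in [0.906000, 1.290000]
step 2: m = 1.098000, f(m) = -0.049170 < 0 → root in [1.098000, 1.290000]
step 3: m = 1.194000, f(m) = 0.306329 > 0 → root in [1.098000, 1.194000]
Midpoint of [1.098000, 1.194000] = 1.146000

1.1460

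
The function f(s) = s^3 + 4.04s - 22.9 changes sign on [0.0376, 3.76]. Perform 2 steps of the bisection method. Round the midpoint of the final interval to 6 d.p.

2.364100

f(0.037600) = -22.748043, f(3.760000) = 45.447776 (opposite signs)
step 1: m = 1.898800, f(m) = -8.382836 < 0 → root in [1.898800, 3.760000]
step 2: m = 2.829400, f(m) = 11.181550 > 0 → root in [1.898800, 2.829400]
Midpoint of [1.898800, 2.829400] = 2.364100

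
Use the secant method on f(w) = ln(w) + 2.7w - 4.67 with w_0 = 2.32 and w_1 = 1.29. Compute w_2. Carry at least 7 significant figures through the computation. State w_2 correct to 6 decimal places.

Secant update: w_(k+1) = w_k − f(w_k)·(w_k − w_(k-1))/(f(w_k) − f(w_(k-1))).
f(w_0) = 2.435567, f(w_1) = -0.932358
w_2 = 1.290000 - (-0.932358)·(1.290000 - 2.320000)/(-0.932358 - (2.435567)) = 1.575140; f(w_2) = 0.037221

1.575140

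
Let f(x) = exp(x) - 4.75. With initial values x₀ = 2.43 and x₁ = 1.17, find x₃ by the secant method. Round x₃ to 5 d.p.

f(x_0) = 6.608882, f(x_1) = -1.528007
x_2 = 1.170000 - (-1.528007)·(1.170000 - 2.430000)/(-1.528007 - (6.608882)) = 1.406612; f(x_2) = -0.667896
x_3 = 1.406612 - (-0.667896)·(1.406612 - 1.170000)/(-0.667896 - (-1.528007)) = 1.590348; f(x_3) = 0.155454

1.59035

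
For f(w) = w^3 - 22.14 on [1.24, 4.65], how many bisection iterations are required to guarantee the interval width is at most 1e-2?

Initial width b − a = 4.65 − 1.24 = 3.410000.
After n steps the width is (b−a)/2^n; need (b−a)/2^n ≤ 1e-2.
So n ≥ log₂(3.410000/1e-2) = log₂(341.0000) ≈ 8.4136.
Hence n = 9.

9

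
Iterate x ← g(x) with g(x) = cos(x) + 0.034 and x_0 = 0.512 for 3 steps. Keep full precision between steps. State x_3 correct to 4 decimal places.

x_1 = g(0.512000) = 0.905766
x_2 = g(0.905766) = 0.651083
x_3 = g(0.651083) = 0.829428

0.8294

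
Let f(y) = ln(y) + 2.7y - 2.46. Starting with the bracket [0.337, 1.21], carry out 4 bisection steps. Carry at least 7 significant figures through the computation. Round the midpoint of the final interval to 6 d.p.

0.909906

f(0.337000) = -2.637772, f(1.210000) = 0.997620 (opposite signs)
step 1: m = 0.773500, f(m) = -0.628380 < 0 → root in [0.773500, 1.210000]
step 2: m = 0.991750, f(m) = 0.209441 > 0 → root in [0.773500, 0.991750]
step 3: m = 0.882625, f(m) = -0.201767 < 0 → root in [0.882625, 0.991750]
step 4: m = 0.937187, f(m) = 0.005534 > 0 → root in [0.882625, 0.937187]
Midpoint of [0.882625, 0.937187] = 0.909906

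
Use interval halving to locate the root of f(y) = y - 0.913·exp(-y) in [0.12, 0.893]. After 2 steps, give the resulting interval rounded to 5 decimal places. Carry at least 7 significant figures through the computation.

[0.50650, 0.69975]

f(0.120000) = -0.689758, f(0.893000) = 0.519194 (opposite signs)
step 1: m = 0.506500, f(m) = -0.043675 < 0 → root in [0.506500, 0.893000]
step 2: m = 0.699750, f(m) = 0.246254 > 0 → root in [0.506500, 0.699750]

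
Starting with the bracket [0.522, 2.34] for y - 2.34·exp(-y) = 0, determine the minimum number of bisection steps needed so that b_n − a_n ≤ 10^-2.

Initial width b − a = 2.34 − 0.522 = 1.818000.
After n steps the width is (b−a)/2^n; need (b−a)/2^n ≤ 10^-2.
So n ≥ log₂(1.818000/10^-2) = log₂(181.8000) ≈ 7.5062.
Hence n = 8.

8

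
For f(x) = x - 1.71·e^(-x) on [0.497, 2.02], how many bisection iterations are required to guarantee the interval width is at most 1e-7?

Initial width b − a = 2.02 − 0.497 = 1.523000.
After n steps the width is (b−a)/2^n; need (b−a)/2^n ≤ 1e-7.
So n ≥ log₂(1.523000/1e-7) = log₂(15230000.0000) ≈ 23.8604.
Hence n = 24.

24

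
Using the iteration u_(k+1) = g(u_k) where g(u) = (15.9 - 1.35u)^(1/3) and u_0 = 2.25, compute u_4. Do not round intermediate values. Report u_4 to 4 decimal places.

u_1 = g(2.250000) = 2.343015
u_2 = g(2.343015) = 2.335366
u_3 = g(2.335366) = 2.335997
u_4 = g(2.335997) = 2.335945

2.3359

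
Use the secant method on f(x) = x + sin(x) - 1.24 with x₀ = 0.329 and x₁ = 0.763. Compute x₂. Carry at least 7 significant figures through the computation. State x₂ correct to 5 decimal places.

0.64714

f(x_0) = -0.587903, f(x_1) = 0.214093
x_2 = 0.763000 - (0.214093)·(0.763000 - 0.329000)/(0.214093 - (-0.587903)) = 0.647144; f(x_2) = 0.010054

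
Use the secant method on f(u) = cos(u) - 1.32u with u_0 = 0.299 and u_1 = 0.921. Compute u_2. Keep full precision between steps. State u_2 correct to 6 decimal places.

f(u_0) = 0.560952, f(u_1) = -0.610696
u_2 = 0.921000 - (-0.610696)·(0.921000 - 0.299000)/(-0.610696 - (0.560952)) = 0.596796; f(u_2) = 0.039370

0.596796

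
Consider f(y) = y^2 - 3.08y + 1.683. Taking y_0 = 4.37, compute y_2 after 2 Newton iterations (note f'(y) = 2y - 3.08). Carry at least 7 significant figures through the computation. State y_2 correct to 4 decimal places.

y_0 = 4.370000: f = 7.320300, f' = 5.660000 → y_1 = 4.370000 - (7.320300)/(5.660000) = 3.076661
y_1 = 3.076661: f = 1.672726, f' = 3.073322 → y_2 = 3.076661 - (1.672726)/(3.073322) = 2.532388

2.5324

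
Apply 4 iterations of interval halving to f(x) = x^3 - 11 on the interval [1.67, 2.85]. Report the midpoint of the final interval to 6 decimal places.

2.223125

f(1.670000) = -6.342537, f(2.850000) = 12.149125 (opposite signs)
step 1: m = 2.260000, f(m) = 0.543176 > 0 → root in [1.670000, 2.260000]
step 2: m = 1.965000, f(m) = -3.412693 < 0 → root in [1.965000, 2.260000]
step 3: m = 2.112500, f(m) = -1.572639 < 0 → root in [2.112500, 2.260000]
step 4: m = 2.186250, f(m) = -0.550405 < 0 → root in [2.186250, 2.260000]
Midpoint of [2.186250, 2.260000] = 2.223125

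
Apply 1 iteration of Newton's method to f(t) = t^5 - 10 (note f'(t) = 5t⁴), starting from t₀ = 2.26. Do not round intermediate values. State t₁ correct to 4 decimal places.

t_0 = 2.260000: f = 48.957926, f' = 130.437889 → t_1 = 2.260000 - (48.957926)/(130.437889) = 1.884665

1.8847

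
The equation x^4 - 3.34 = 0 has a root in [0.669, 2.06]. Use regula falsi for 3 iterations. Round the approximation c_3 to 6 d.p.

f(0.669000) = -3.139689, f(2.060000) = 14.668141
step 1: c = 0.914246, f(c) = -2.641360 < 0 → new bracket [0.914246, 2.060000]
step 2: c = 1.089084, f(c) = -1.933158 < 0 → new bracket [1.089084, 2.060000]
step 3: c = 1.202143, f(c) = -1.251545 < 0 → new bracket [1.202143, 2.060000]

1.202143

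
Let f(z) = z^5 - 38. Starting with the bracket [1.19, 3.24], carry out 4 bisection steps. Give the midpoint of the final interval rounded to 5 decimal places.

f(1.190000) = -35.613646, f(3.240000) = 319.046723 (opposite signs)
step 1: m = 2.215000, f(m) = 15.317362 > 0 → root in [1.190000, 2.215000]
step 2: m = 1.702500, f(m) = -23.696721 < 0 → root in [1.702500, 2.215000]
step 3: m = 1.958750, f(m) = -9.166654 < 0 → root in [1.958750, 2.215000]
step 4: m = 2.086875, f(m) = 1.580583 > 0 → root in [1.958750, 2.086875]
Midpoint of [1.958750, 2.086875] = 2.022812

2.02281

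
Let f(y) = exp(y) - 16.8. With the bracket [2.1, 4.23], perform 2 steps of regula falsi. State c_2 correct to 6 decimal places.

2.585407

False-position update: c = (a·f(b) − b·f(a))/(f(b) − f(a)); replace the endpoint whose sign matches f(c).
f(2.100000) = -8.633830, f(4.230000) = 51.917232
step 1: c = 2.403712, f(c) = -5.735834 < 0 → new bracket [2.403712, 4.230000]
step 2: c = 2.585407, f(c) = -3.531314 < 0 → new bracket [2.585407, 4.230000]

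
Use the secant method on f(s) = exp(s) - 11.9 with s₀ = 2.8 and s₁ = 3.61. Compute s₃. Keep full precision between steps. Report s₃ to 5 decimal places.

Secant update: s_(k+1) = s_k − f(s_k)·(s_k − s_(k-1))/(f(s_k) − f(s_(k-1))).
f(s_0) = 4.544647, f(s_1) = 25.066053
s_2 = 3.610000 - (25.066053)·(3.610000 - 2.800000)/(25.066053 - (4.544647)) = 2.620618; f(s_2) = 1.844220
s_3 = 2.620618 - (1.844220)·(2.620618 - 3.610000)/(1.844220 - (25.066053)) = 2.542044; f(s_3) = 0.805616

2.54204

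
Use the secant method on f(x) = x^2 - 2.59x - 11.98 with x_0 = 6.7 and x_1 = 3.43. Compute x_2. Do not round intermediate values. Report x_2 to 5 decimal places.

Secant update: x_(k+1) = x_k − f(x_k)·(x_k − x_(k-1))/(f(x_k) − f(x_(k-1))).
f(x_0) = 15.557000, f(x_1) = -9.098800
x_2 = 3.430000 - (-9.098800)·(3.430000 - 6.700000)/(-9.098800 - (15.557000)) = 4.636737; f(x_2) = -2.489816

4.63674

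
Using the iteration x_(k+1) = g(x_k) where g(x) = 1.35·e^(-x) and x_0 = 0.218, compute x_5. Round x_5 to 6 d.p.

0.760629

x_1 = g(0.218000) = 1.085569
x_2 = g(1.085569) = 0.455908
x_3 = g(0.455908) = 0.855728
x_4 = g(0.855728) = 0.573715
x_5 = g(0.573715) = 0.760629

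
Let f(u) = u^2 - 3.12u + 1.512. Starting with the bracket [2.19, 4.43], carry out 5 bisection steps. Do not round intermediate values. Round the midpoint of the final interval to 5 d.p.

f(2.190000) = -0.524700, f(4.430000) = 7.315300 (opposite signs)
step 1: m = 3.310000, f(m) = 2.140900 > 0 → root in [2.190000, 3.310000]
step 2: m = 2.750000, f(m) = 0.494500 > 0 → root in [2.190000, 2.750000]
step 3: m = 2.470000, f(m) = -0.093500 < 0 → root in [2.470000, 2.750000]
step 4: m = 2.610000, f(m) = 0.180900 > 0 → root in [2.470000, 2.610000]
step 5: m = 2.540000, f(m) = 0.038800 > 0 → root in [2.470000, 2.540000]
Midpoint of [2.470000, 2.540000] = 2.505000

2.50500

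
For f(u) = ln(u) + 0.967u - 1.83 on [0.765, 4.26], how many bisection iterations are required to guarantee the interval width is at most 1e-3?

Initial width b − a = 4.26 − 0.765 = 3.495000.
After n steps the width is (b−a)/2^n; need (b−a)/2^n ≤ 1e-3.
So n ≥ log₂(3.495000/1e-3) = log₂(3495.0000) ≈ 11.7711.
Hence n = 12.

12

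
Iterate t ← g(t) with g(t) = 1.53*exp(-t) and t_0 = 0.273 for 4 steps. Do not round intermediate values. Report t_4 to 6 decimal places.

t_1 = g(0.273000) = 1.164472
t_2 = g(1.164472) = 0.477494
t_3 = g(0.477494) = 0.949114
t_4 = g(0.949114) = 0.592238

0.592238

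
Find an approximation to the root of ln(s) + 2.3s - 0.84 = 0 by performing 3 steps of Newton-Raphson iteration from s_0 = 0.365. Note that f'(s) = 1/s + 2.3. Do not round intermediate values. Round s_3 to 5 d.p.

0.59266

Newton update: s ← s − f(s)/f'(s).
s_0 = 0.365000: f = -1.008358, f' = 5.039726 → s_1 = 0.365000 - (-1.008358)/(5.039726) = 0.565082
s_1 = 0.565082: f = -0.111096, f' = 4.069655 → s_2 = 0.565082 - (-0.111096)/(4.069655) = 0.592381
s_2 = 0.592381: f = -0.001131, f' = 3.988104 → s_3 = 0.592381 - (-0.001131)/(3.988104) = 0.592664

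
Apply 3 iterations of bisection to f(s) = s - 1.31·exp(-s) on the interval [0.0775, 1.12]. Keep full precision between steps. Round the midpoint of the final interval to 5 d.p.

0.66391

f(0.077500) = -1.134809, f(1.120000) = 0.692573 (opposite signs)
step 1: m = 0.598750, f(m) = -0.121092 < 0 → root in [0.598750, 1.120000]
step 2: m = 0.859375, f(m) = 0.304686 > 0 → root in [0.598750, 0.859375]
step 3: m = 0.729062, f(m) = 0.097170 > 0 → root in [0.598750, 0.729062]
Midpoint of [0.598750, 0.729062] = 0.663906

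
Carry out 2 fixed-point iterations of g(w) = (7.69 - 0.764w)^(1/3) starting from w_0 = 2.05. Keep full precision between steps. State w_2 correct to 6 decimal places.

w_1 = g(2.050000) = 1.829533
w_2 = g(1.829533) = 1.846156

1.846156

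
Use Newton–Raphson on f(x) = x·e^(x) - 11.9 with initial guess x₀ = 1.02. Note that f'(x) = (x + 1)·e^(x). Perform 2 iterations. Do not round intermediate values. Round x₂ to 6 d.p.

2.147612

Newton update: x ← x − f(x)/f'(x).
x_0 = 1.020000: f = -9.071341, f' = 5.601853 → x_1 = 1.020000 - (-9.071341)/(5.601853) = 2.639346
x_1 = 2.639346: f = 25.061534, f' = 50.965582 → x_2 = 2.639346 - (25.061534)/(50.965582) = 2.147612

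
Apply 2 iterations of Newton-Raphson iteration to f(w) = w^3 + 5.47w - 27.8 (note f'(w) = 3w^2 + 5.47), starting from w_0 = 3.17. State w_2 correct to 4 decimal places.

w_0 = 3.170000: f = 21.394913, f' = 35.616700 → w_1 = 3.170000 - (21.394913)/(35.616700) = 2.569301
w_1 = 2.569301: f = 3.214825, f' = 25.273924 → w_2 = 2.569301 - (3.214825)/(25.273924) = 2.442102

2.4421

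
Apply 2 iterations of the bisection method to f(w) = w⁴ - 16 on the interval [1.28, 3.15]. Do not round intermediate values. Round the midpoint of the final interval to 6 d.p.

1.981250

f(1.280000) = -13.315645, f(3.150000) = 82.456006 (opposite signs)
step 1: m = 2.215000, f(m) = 8.071044 > 0 → root in [1.280000, 2.215000]
step 2: m = 1.747500, f(m) = -6.674573 < 0 → root in [1.747500, 2.215000]
Midpoint of [1.747500, 2.215000] = 1.981250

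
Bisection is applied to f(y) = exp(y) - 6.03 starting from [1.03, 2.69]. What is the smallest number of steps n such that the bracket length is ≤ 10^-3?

11

Initial width b − a = 2.69 − 1.03 = 1.660000.
After n steps the width is (b−a)/2^n; need (b−a)/2^n ≤ 10^-3.
So n ≥ log₂(1.660000/10^-3) = log₂(1660.0000) ≈ 10.6970.
Hence n = 11.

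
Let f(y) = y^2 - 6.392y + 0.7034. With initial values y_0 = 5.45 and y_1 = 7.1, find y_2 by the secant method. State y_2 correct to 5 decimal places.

6.16947

Secant update: y_(k+1) = y_k − f(y_k)·(y_k − y_(k-1))/(f(y_k) − f(y_(k-1))).
f(y_0) = -4.430500, f(y_1) = 5.730200
y_2 = 7.100000 - (5.730200)·(7.100000 - 5.450000)/(5.730200 - (-4.430500)) = 6.169471; f(y_2) = -0.669489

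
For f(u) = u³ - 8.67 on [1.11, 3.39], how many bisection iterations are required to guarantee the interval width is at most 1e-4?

Initial width b − a = 3.39 − 1.11 = 2.280000.
After n steps the width is (b−a)/2^n; need (b−a)/2^n ≤ 1e-4.
So n ≥ log₂(2.280000/1e-4) = log₂(22800.0000) ≈ 14.4767.
Hence n = 15.

15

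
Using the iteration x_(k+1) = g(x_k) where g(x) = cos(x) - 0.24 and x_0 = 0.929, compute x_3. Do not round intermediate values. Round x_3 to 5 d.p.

x_1 = g(0.929000) = 0.358635
x_2 = g(0.358635) = 0.696377
x_3 = g(0.696377) = 0.527171

0.52717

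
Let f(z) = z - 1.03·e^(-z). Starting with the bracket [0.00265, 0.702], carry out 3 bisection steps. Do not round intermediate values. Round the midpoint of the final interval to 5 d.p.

0.57087

f(0.002650) = -1.024624, f(0.702000) = 0.191539 (opposite signs)
step 1: m = 0.352325, f(m) = -0.371818 < 0 → root in [0.352325, 0.702000]
step 2: m = 0.527162, f(m) = -0.080823 < 0 → root in [0.527162, 0.702000]
step 3: m = 0.614581, f(m) = 0.057488 > 0 → root in [0.527162, 0.614581]
Midpoint of [0.527162, 0.614581] = 0.570872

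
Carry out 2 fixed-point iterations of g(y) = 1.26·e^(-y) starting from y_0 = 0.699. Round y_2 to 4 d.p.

0.6735

y_1 = g(0.699000) = 0.626323
y_2 = g(0.626323) = 0.673537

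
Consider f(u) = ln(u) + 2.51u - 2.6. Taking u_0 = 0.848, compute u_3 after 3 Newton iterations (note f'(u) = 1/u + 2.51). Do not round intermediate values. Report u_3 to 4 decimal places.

u_0 = 0.848000: f = -0.636395, f' = 3.689245 → u_1 = 0.848000 - (-0.636395)/(3.689245) = 1.020500
u_1 = 1.020500: f = -0.018252, f' = 3.489912 → u_2 = 1.020500 - (-0.018252)/(3.489912) = 1.025730
u_2 = 1.025730: f = -0.000013, f' = 3.484915 → u_3 = 1.025730 - (-0.000013)/(3.484915) = 1.025734

1.0257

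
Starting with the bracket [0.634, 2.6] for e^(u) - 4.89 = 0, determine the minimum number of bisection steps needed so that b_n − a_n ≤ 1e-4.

15

Initial width b − a = 2.6 − 0.634 = 1.966000.
After n steps the width is (b−a)/2^n; need (b−a)/2^n ≤ 1e-4.
So n ≥ log₂(1.966000/1e-4) = log₂(19660.0000) ≈ 14.2630.
Hence n = 15.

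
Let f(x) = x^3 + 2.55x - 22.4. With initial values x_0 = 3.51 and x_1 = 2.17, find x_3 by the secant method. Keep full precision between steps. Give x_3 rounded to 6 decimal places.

2.532736

Secant update: x_(k+1) = x_k − f(x_k)·(x_k − x_(k-1))/(f(x_k) − f(x_(k-1))).
f(x_0) = 29.794051, f(x_1) = -6.648187
x_2 = 2.170000 - (-6.648187)·(2.170000 - 3.510000)/(-6.648187 - (29.794051)) = 2.414457; f(x_2) = -2.167804
x_3 = 2.414457 - (-2.167804)·(2.414457 - 2.170000)/(-2.167804 - (-6.648187)) = 2.532736; f(x_3) = 0.305357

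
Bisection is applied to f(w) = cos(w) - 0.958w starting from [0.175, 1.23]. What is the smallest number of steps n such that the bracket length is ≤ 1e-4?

14

Initial width b − a = 1.23 − 0.175 = 1.055000.
After n steps the width is (b−a)/2^n; need (b−a)/2^n ≤ 1e-4.
So n ≥ log₂(1.055000/1e-4) = log₂(10550.0000) ≈ 13.3650.
Hence n = 14.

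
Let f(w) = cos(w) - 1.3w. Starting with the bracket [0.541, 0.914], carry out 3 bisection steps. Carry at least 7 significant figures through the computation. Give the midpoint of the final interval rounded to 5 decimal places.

0.61094

f(0.541000) = 0.153894, f(0.914000) = -0.577617 (opposite signs)
step 1: m = 0.727500, f(m) = -0.198911 < 0 → root in [0.541000, 0.727500]
step 2: m = 0.634250, f(m) = -0.019009 < 0 → root in [0.541000, 0.634250]
step 3: m = 0.587625, f(m) = 0.068347 > 0 → root in [0.587625, 0.634250]
Midpoint of [0.587625, 0.634250] = 0.610938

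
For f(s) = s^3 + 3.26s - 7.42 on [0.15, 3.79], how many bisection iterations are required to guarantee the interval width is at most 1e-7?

26

Initial width b − a = 3.79 − 0.15 = 3.640000.
After n steps the width is (b−a)/2^n; need (b−a)/2^n ≤ 1e-7.
So n ≥ log₂(3.640000/1e-7) = log₂(36400000.0000) ≈ 25.1174.
Hence n = 26.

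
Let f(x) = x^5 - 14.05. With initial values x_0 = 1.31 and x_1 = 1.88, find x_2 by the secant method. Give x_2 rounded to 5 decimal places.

1.60599

f(x_0) = -10.192051, f(x_1) = 9.434929
x_2 = 1.880000 - (9.434929)·(1.880000 - 1.310000)/(9.434929 - (-10.192051)) = 1.605994; f(x_2) = -3.366350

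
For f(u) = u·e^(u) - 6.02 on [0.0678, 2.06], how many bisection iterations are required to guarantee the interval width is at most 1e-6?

21

Initial width b − a = 2.06 − 0.0678 = 1.992200.
After n steps the width is (b−a)/2^n; need (b−a)/2^n ≤ 1e-6.
So n ≥ log₂(1.992200/1e-6) = log₂(1992200.0000) ≈ 20.9259.
Hence n = 21.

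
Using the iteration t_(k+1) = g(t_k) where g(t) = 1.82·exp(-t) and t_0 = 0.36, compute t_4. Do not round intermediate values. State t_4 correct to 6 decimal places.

0.610962

t_1 = g(0.360000) = 1.269771
t_2 = g(1.269771) = 0.511231
t_3 = g(0.511231) = 1.091558
t_4 = g(1.091558) = 0.610962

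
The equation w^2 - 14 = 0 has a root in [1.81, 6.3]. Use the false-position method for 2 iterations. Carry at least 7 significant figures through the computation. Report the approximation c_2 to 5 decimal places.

3.57638

False-position update: c = (a·f(b) − b·f(a))/(f(b) − f(a)); replace the endpoint whose sign matches f(c).
f(1.810000) = -10.723900, f(6.300000) = 25.690000
step 1: c = 3.132306, f(c) = -4.188660 < 0 → new bracket [3.132306, 6.300000]
step 2: c = 3.576382, f(c) = -1.209493 < 0 → new bracket [3.576382, 6.300000]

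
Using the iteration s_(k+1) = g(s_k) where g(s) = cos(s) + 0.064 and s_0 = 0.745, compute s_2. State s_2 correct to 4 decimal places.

s_1 = g(0.745000) = 0.799088
s_2 = g(0.799088) = 0.761361

0.7614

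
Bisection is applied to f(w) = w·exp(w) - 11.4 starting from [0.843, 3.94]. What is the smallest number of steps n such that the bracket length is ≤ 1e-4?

15

Initial width b − a = 3.94 − 0.843 = 3.097000.
After n steps the width is (b−a)/2^n; need (b−a)/2^n ≤ 1e-4.
So n ≥ log₂(3.097000/1e-4) = log₂(30970.0000) ≈ 14.9186.
Hence n = 15.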